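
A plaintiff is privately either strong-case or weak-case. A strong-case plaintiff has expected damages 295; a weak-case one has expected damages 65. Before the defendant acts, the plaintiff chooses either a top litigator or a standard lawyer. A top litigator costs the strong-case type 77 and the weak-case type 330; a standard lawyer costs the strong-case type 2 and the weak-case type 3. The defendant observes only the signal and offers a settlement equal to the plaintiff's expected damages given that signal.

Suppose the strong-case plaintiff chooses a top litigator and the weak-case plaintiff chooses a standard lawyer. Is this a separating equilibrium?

Yes

If types separate, top litigator earns payment 295 and standard lawyer earns 65.
Strong-case: top litigator gives 295 − 77 = 218; standard lawyer gives 65 − 2 = 63. No deviation. ✓
Weak-case: standard lawyer gives 65 − 3 = 62; top litigator gives 295 − 330 = -35. No deviation. ✓
Both incentive constraints hold.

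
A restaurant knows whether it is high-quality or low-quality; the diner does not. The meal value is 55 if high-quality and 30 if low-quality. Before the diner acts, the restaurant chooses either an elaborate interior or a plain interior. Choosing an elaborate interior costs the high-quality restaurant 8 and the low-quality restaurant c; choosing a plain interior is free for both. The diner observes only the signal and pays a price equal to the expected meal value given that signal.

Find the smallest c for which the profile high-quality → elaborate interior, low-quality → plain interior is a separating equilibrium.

25

Under separation: elaborate interior → high-quality (pays 55); plain interior → low-quality (pays 30).
High-quality: 55 − 8 = 47 ≥ 30 − 0 = 30. Holds regardless of c. ✓
Low-quality: 30 − 0 ≥ 55 − c, so c ≥ 55 − 30 = 25.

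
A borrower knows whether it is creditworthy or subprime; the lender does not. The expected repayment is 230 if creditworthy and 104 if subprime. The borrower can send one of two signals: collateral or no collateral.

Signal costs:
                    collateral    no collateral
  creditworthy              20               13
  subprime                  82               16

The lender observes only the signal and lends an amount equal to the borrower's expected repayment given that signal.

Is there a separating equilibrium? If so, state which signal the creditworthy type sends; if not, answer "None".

None

Try creditworthy → collateral, subprime → no collateral:
  If types separate, collateral earns payment 230 and no collateral earns 104.
  Creditworthy: collateral gives 230 − 20 = 210; no collateral gives 104 − 13 = 91. No deviation. ✓
  Subprime: no collateral gives 104 − 16 = 88; collateral gives 230 − 82 = 148. Would deviate. ✗
Try creditworthy → no collateral, subprime → collateral:
  If types separate, no collateral earns payment 230 and collateral earns 104.
  Creditworthy: no collateral gives 230 − 13 = 217; collateral gives 104 − 20 = 84. No deviation. ✓
  Subprime: collateral gives 104 − 82 = 22; no collateral gives 230 − 16 = 214. Would deviate. ✗
Neither assignment is incentive-compatible.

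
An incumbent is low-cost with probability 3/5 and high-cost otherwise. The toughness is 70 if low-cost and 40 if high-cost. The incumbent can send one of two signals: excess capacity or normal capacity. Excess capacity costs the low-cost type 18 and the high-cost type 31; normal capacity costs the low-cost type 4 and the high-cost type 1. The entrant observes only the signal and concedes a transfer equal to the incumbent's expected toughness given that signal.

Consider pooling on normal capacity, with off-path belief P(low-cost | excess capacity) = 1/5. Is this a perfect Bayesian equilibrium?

At the pooled signal (normal capacity) the entrant holds the prior 3/5 and pays 3/5·70 + 2/5·40 = 58. Off-path (excess capacity) belief 1/5 gives 1/5·70 + 4/5·40 = 46.
Low-cost: normal capacity gives 58 − 4 = 54; excess capacity gives 46 − 18 = 28. Stays. ✓
High-cost: normal capacity gives 58 − 1 = 57; excess capacity gives 46 − 31 = 15. Stays. ✓

Yes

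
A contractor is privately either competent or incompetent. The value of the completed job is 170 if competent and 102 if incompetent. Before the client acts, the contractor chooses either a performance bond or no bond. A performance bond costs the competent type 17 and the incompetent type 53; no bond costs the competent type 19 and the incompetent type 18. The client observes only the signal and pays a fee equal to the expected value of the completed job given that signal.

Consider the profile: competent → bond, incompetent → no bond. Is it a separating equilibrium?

If types separate, bond earns payment 170 and no bond earns 102.
Competent: bond gives 170 − 17 = 153; no bond gives 102 − 19 = 83. No deviation. ✓
Incompetent: no bond gives 102 − 18 = 84; bond gives 170 − 53 = 117. Would deviate. ✗

No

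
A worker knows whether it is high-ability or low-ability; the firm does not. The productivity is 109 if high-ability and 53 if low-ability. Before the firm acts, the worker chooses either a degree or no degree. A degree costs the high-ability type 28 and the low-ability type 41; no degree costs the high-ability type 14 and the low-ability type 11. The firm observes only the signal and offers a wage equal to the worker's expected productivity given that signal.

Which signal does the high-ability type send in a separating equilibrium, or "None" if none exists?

Try high-ability → degree, low-ability → no degree:
  Under separation the firm infers type exactly: degree → high-ability (pays 109), no degree → low-ability (pays 53).
  High-ability: degree gives 109 − 28 = 81; no degree gives 53 − 14 = 39. No deviation. ✓
  Low-ability: no degree gives 53 − 11 = 42; degree gives 109 − 41 = 68. Would deviate. ✗
Try high-ability → no degree, low-ability → degree:
  Under separation the firm infers type exactly: no degree → high-ability (pays 109), degree → low-ability (pays 53).
  High-ability: no degree gives 109 − 14 = 95; degree gives 53 − 28 = 25. No deviation. ✓
  Low-ability: degree gives 53 − 41 = 12; no degree gives 109 − 11 = 98. Would deviate. ✗
Neither assignment is incentive-compatible.

None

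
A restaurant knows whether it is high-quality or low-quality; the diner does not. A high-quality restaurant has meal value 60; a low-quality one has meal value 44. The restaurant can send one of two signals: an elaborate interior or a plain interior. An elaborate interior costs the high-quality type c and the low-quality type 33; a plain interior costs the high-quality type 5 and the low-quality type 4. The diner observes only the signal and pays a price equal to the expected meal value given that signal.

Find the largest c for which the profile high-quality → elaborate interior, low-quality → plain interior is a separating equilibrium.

21

Under separation: elaborate interior → high-quality (pays 60); plain interior → low-quality (pays 44).
Low-quality: 44 − 4 = 40 ≥ 60 − 33 = 27. Holds regardless of c. ✓
High-quality: 60 − c ≥ 44 − 5, so c ≤ 60 − 39 = 21.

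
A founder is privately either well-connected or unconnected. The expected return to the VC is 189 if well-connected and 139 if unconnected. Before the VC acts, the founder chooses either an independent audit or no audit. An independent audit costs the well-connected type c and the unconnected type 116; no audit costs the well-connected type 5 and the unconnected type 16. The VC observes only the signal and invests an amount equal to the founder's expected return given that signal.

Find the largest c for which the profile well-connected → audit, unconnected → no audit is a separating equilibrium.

Under separation: audit → well-connected (pays 189); no audit → unconnected (pays 139).
Unconnected: 139 − 16 = 123 ≥ 189 − 116 = 73. Holds regardless of c. ✓
Well-connected: 189 − c ≥ 139 − 5, so c ≤ 189 − 134 = 55.

55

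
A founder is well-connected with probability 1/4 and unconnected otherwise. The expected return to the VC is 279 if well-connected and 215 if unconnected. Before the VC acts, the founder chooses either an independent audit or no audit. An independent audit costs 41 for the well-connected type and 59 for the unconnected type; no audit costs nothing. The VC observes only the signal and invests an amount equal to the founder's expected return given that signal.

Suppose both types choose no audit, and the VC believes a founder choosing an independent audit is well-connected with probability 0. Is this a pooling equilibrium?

Yes

At the pooled signal (no audit) the VC holds the prior 1/4 and pays 1/4·279 + 3/4·215 = 231. Off-path (audit) belief 0 gives 0·279 + 1·215 = 215.
Well-connected: no audit gives 231 − 0 = 231; audit gives 215 − 41 = 174. Stays. ✓
Unconnected: no audit gives 231 − 0 = 231; audit gives 215 − 59 = 156. Stays. ✓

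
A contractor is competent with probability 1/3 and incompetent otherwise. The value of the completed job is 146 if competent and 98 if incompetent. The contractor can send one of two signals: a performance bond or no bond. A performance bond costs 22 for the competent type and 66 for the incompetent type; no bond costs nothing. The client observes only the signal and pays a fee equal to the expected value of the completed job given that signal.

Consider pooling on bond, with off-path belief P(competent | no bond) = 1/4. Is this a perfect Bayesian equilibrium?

No

On the equilibrium path (bond) the client holds the prior 1/3 and pays 1/3·146 + 2/3·98 = 114. Off-path (no bond) belief 1/4 gives 1/4·146 + 3/4·98 = 110.
Competent: bond gives 114 − 22 = 92; no bond gives 110 − 0 = 110. Deviates. ✗
Incompetent: bond gives 114 − 66 = 48; no bond gives 110 − 0 = 110. Deviates. ✗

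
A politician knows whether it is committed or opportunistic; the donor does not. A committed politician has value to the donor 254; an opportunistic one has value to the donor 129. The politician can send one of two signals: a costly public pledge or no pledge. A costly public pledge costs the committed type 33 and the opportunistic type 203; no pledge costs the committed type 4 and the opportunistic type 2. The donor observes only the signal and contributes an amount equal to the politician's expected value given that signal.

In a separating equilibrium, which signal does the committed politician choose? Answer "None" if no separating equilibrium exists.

pledge

Try committed → pledge, opportunistic → no pledge:
  If types separate, pledge earns payment 254 and no pledge earns 129.
  Committed: pledge gives 254 − 33 = 221; no pledge gives 129 − 4 = 125. No deviation. ✓
  Opportunistic: no pledge gives 129 − 2 = 127; pledge gives 254 − 203 = 51. No deviation. ✓
Both hold — the committed type sends pledge.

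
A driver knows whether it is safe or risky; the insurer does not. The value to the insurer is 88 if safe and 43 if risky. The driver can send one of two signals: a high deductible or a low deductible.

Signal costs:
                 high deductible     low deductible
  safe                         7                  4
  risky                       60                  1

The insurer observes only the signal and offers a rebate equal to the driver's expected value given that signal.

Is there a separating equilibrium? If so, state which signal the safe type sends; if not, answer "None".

high deductible

Try safe → high deductible, risky → low deductible:
  Under separation the insurer infers type exactly: high deductible → safe (pays 88), low deductible → risky (pays 43).
  Safe: high deductible gives 88 − 7 = 81; low deductible gives 43 − 4 = 39. No deviation. ✓
  Risky: low deductible gives 43 − 1 = 42; high deductible gives 88 − 60 = 28. No deviation. ✓
Both hold — the safe type sends high deductible.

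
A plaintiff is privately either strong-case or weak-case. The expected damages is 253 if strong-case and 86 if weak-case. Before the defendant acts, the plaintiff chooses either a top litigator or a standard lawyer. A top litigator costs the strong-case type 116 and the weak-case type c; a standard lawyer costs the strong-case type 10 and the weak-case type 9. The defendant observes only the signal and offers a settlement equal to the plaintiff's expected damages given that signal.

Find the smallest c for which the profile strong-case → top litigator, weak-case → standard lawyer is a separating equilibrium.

Under separation: top litigator → strong-case (pays 253); standard lawyer → weak-case (pays 86).
Strong-case: 253 − 116 = 137 ≥ 86 − 10 = 76. Holds regardless of c. ✓
Weak-case: 86 − 9 ≥ 253 − c, so c ≥ 253 − 77 = 176.

176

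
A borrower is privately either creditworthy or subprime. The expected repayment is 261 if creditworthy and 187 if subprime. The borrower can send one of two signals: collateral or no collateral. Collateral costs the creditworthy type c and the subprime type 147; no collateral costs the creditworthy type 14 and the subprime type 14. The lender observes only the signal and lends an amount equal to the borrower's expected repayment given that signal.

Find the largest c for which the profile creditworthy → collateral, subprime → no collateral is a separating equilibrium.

88

Under separation: collateral → creditworthy (pays 261); no collateral → subprime (pays 187).
Subprime: 187 − 14 = 173 ≥ 261 − 147 = 114. Holds regardless of c. ✓
Creditworthy: 261 − c ≥ 187 − 14, so c ≤ 261 − 173 = 88.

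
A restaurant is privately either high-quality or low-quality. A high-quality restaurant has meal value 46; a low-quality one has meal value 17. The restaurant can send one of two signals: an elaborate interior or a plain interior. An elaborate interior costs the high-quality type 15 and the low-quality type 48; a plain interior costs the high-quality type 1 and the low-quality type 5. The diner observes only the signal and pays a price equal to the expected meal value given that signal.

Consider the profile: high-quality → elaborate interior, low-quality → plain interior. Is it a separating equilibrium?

Yes

If types separate, elaborate interior earns payment 46 and plain interior earns 17.
High-quality: elaborate interior gives 46 − 15 = 31; plain interior gives 17 − 1 = 16. No deviation. ✓
Low-quality: plain interior gives 17 − 5 = 12; elaborate interior gives 46 − 48 = -2. No deviation. ✓
Neither type gains from mimicking the other.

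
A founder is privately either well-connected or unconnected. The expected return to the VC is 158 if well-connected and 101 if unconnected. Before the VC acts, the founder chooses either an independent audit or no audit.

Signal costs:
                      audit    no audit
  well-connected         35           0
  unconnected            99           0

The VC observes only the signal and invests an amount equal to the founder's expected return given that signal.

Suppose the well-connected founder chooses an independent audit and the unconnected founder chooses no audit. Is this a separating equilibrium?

If types separate, audit earns payment 158 and no audit earns 101.
Well-connected: audit gives 158 − 35 = 123; no audit gives 101 − 0 = 101. No deviation. ✓
Unconnected: no audit gives 101 − 0 = 101; audit gives 158 − 99 = 59. No deviation. ✓
Both incentive constraints hold.

Yes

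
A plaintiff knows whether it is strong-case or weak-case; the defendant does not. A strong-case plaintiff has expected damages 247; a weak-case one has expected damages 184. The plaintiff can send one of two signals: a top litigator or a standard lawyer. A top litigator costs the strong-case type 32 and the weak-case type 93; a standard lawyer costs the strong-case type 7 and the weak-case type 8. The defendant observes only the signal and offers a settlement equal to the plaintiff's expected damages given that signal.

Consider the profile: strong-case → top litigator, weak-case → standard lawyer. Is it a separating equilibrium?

If types separate, top litigator earns payment 247 and standard lawyer earns 184.
Strong-case: top litigator gives 247 − 32 = 215; standard lawyer gives 184 − 7 = 177. No deviation. ✓
Weak-case: standard lawyer gives 184 − 8 = 176; top litigator gives 247 − 93 = 154. No deviation. ✓
Neither type gains from mimicking the other.

Yes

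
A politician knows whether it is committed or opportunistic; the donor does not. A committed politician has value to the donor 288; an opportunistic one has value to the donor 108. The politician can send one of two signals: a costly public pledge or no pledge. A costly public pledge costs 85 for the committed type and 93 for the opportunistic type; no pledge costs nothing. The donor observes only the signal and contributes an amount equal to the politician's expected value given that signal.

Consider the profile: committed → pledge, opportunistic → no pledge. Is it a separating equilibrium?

No

Under separation the donor infers type exactly: pledge → committed (pays 288), no pledge → opportunistic (pays 108).
Committed: pledge gives 288 − 85 = 203; no pledge gives 108 − 0 = 108. No deviation. ✓
Opportunistic: no pledge gives 108 − 0 = 108; pledge gives 288 − 93 = 195. Would deviate. ✗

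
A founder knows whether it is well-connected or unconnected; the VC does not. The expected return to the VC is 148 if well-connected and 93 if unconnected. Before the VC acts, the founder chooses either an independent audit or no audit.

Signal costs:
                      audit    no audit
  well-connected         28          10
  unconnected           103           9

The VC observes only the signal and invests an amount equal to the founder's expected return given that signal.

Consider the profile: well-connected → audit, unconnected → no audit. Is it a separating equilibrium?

If types separate, audit earns payment 148 and no audit earns 93.
Well-connected: audit gives 148 − 28 = 120; no audit gives 93 − 10 = 83. No deviation. ✓
Unconnected: no audit gives 93 − 9 = 84; audit gives 148 − 103 = 45. No deviation. ✓
Both incentive constraints hold.

Yes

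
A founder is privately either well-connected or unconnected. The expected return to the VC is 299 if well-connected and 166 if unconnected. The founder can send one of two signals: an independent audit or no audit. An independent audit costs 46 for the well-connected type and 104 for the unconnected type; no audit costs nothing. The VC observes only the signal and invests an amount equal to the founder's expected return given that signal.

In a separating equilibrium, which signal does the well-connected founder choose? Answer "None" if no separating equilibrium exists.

Try well-connected → audit, unconnected → no audit:
  If types separate, audit earns payment 299 and no audit earns 166.
  Well-connected: audit gives 299 − 46 = 253; no audit gives 166 − 0 = 166. No deviation. ✓
  Unconnected: no audit gives 166 − 0 = 166; audit gives 299 − 104 = 195. Would deviate. ✗
Try well-connected → no audit, unconnected → audit:
  If types separate, no audit earns payment 299 and audit earns 166.
  Well-connected: no audit gives 299 − 0 = 299; audit gives 166 − 46 = 120. No deviation. ✓
  Unconnected: audit gives 166 − 104 = 62; no audit gives 299 − 0 = 299. Would deviate. ✗
Neither assignment is incentive-compatible.

None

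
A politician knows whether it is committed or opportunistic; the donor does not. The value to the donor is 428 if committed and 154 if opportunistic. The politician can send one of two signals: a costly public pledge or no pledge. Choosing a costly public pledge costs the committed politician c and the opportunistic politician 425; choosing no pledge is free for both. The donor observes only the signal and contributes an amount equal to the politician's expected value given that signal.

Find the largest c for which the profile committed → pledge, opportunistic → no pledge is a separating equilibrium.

Under separation: pledge → committed (pays 428); no pledge → opportunistic (pays 154).
Opportunistic: 154 − 0 = 154 ≥ 428 − 425 = 3. Holds regardless of c. ✓
Committed: 428 − c ≥ 154 − 0, so c ≤ 428 − 154 = 274.

274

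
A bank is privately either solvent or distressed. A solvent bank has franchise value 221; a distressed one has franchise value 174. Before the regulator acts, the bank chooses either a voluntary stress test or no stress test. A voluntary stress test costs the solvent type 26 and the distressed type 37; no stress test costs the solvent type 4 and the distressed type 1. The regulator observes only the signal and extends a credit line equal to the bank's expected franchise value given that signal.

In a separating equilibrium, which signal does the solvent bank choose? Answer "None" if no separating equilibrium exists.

Try solvent → stress test, distressed → no stress test:
  If types separate, stress test earns payment 221 and no stress test earns 174.
  Solvent: stress test gives 221 − 26 = 195; no stress test gives 174 − 4 = 170. No deviation. ✓
  Distressed: no stress test gives 174 − 1 = 173; stress test gives 221 − 37 = 184. Would deviate. ✗
Try solvent → no stress test, distressed → stress test:
  If types separate, no stress test earns payment 221 and stress test earns 174.
  Solvent: no stress test gives 221 − 4 = 217; stress test gives 174 − 26 = 148. No deviation. ✓
  Distressed: stress test gives 174 − 37 = 137; no stress test gives 221 − 1 = 220. Would deviate. ✗
Neither assignment is incentive-compatible.

None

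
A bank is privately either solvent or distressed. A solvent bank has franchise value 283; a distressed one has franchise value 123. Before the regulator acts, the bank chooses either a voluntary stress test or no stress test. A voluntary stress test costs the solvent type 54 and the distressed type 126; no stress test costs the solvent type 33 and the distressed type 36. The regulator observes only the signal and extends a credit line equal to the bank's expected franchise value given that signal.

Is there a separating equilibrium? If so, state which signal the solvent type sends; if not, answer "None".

None

Try solvent → stress test, distressed → no stress test:
  If types separate, stress test earns payment 283 and no stress test earns 123.
  Solvent: stress test gives 283 − 54 = 229; no stress test gives 123 − 33 = 90. No deviation. ✓
  Distressed: no stress test gives 123 − 36 = 87; stress test gives 283 − 126 = 157. Would deviate. ✗
Try solvent → no stress test, distressed → stress test:
  If types separate, no stress test earns payment 283 and stress test earns 123.
  Solvent: no stress test gives 283 − 33 = 250; stress test gives 123 − 54 = 69. No deviation. ✓
  Distressed: stress test gives 123 − 126 = -3; no stress test gives 283 − 36 = 247. Would deviate. ✗
Neither assignment is incentive-compatible.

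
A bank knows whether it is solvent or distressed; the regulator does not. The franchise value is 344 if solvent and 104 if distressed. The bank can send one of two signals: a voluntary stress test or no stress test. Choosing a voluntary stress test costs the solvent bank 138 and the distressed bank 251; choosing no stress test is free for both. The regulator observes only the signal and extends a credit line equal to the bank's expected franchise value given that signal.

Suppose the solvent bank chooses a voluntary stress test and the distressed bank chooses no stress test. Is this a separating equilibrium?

Yes

Under separation the regulator infers type exactly: stress test → solvent (pays 344), no stress test → distressed (pays 104).
Solvent: stress test gives 344 − 138 = 206; no stress test gives 104 − 0 = 104. No deviation. ✓
Distressed: no stress test gives 104 − 0 = 104; stress test gives 344 − 251 = 93. No deviation. ✓
Both incentive constraints hold.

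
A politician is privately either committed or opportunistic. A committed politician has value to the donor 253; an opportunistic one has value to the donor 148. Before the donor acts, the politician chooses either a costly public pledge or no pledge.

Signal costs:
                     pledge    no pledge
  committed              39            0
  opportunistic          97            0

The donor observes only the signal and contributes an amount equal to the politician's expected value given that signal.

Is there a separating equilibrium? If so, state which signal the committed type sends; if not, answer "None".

Try committed → pledge, opportunistic → no pledge:
  Under separation the donor infers type exactly: pledge → committed (pays 253), no pledge → opportunistic (pays 148).
  Committed: pledge gives 253 − 39 = 214; no pledge gives 148 − 0 = 148. No deviation. ✓
  Opportunistic: no pledge gives 148 − 0 = 148; pledge gives 253 − 97 = 156. Would deviate. ✗
Try committed → no pledge, opportunistic → pledge:
  Under separation the donor infers type exactly: no pledge → committed (pays 253), pledge → opportunistic (pays 148).
  Committed: no pledge gives 253 − 0 = 253; pledge gives 148 − 39 = 109. No deviation. ✓
  Opportunistic: pledge gives 148 − 97 = 51; no pledge gives 253 − 0 = 253. Would deviate. ✗
Neither assignment is incentive-compatible.

None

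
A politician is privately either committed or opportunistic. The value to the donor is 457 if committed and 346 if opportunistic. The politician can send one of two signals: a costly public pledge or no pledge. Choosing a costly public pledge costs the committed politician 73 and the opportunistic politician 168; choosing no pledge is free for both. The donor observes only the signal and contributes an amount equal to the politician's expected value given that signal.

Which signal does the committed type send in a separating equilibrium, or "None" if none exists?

pledge

Try committed → pledge, opportunistic → no pledge:
  Under separation the donor infers type exactly: pledge → committed (pays 457), no pledge → opportunistic (pays 346).
  Committed: pledge gives 457 − 73 = 384; no pledge gives 346 − 0 = 346. No deviation. ✓
  Opportunistic: no pledge gives 346 − 0 = 346; pledge gives 457 − 168 = 289. No deviation. ✓
Both hold — the committed type sends pledge.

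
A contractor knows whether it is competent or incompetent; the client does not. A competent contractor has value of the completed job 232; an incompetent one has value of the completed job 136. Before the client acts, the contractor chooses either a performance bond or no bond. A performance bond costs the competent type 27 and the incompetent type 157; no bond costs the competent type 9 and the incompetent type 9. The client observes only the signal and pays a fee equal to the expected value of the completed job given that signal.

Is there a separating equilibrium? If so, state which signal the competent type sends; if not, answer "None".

Try competent → bond, incompetent → no bond:
  If types separate, bond earns payment 232 and no bond earns 136.
  Competent: bond gives 232 − 27 = 205; no bond gives 136 − 9 = 127. No deviation. ✓
  Incompetent: no bond gives 136 − 9 = 127; bond gives 232 − 157 = 75. No deviation. ✓
Both hold — the competent type sends bond.

bond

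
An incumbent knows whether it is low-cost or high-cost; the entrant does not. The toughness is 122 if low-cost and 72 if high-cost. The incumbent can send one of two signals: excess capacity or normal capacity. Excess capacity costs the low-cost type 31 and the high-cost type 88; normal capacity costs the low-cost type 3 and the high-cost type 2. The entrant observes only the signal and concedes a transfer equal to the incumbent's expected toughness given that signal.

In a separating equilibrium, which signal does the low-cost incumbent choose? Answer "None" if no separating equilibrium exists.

excess capacity

Try low-cost → excess capacity, high-cost → normal capacity:
  If types separate, excess capacity earns payment 122 and normal capacity earns 72.
  Low-cost: excess capacity gives 122 − 31 = 91; normal capacity gives 72 − 3 = 69. No deviation. ✓
  High-cost: normal capacity gives 72 − 2 = 70; excess capacity gives 122 − 88 = 34. No deviation. ✓
Both hold — the low-cost type sends excess capacity.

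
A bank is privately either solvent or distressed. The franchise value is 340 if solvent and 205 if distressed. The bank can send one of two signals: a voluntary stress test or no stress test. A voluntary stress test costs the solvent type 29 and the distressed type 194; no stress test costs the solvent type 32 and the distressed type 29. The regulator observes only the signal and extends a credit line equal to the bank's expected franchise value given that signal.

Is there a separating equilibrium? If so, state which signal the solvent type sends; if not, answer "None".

stress test

Try solvent → stress test, distressed → no stress test:
  If types separate, stress test earns payment 340 and no stress test earns 205.
  Solvent: stress test gives 340 − 29 = 311; no stress test gives 205 − 32 = 173. No deviation. ✓
  Distressed: no stress test gives 205 − 29 = 176; stress test gives 340 − 194 = 146. No deviation. ✓
Both hold — the solvent type sends stress test.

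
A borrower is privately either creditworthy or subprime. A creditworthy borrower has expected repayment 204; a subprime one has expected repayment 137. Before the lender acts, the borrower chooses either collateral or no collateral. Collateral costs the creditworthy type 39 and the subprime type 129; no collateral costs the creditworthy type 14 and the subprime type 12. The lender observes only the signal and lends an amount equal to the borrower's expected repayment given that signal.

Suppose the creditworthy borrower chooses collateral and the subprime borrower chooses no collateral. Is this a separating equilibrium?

Yes

If types separate, collateral earns payment 204 and no collateral earns 137.
Creditworthy: collateral gives 204 − 39 = 165; no collateral gives 137 − 14 = 123. No deviation. ✓
Subprime: no collateral gives 137 − 12 = 125; collateral gives 204 − 129 = 75. No deviation. ✓
Neither type gains from mimicking the other.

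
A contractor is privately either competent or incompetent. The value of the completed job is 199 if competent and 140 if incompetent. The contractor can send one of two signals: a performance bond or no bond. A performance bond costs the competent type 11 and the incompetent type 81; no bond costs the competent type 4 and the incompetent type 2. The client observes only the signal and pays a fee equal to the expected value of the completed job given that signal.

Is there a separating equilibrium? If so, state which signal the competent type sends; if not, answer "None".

Try competent → bond, incompetent → no bond:
  If types separate, bond earns payment 199 and no bond earns 140.
  Competent: bond gives 199 − 11 = 188; no bond gives 140 − 4 = 136. No deviation. ✓
  Incompetent: no bond gives 140 − 2 = 138; bond gives 199 − 81 = 118. No deviation. ✓
Both hold — the competent type sends bond.

bond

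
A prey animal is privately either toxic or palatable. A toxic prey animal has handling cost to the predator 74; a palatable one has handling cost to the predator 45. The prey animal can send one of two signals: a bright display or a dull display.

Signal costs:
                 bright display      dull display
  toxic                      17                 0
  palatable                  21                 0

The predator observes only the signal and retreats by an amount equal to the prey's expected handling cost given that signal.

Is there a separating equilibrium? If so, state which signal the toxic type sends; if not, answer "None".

None

Try toxic → bright display, palatable → dull display:
  If types separate, bright display earns payment 74 and dull display earns 45.
  Toxic: bright display gives 74 − 17 = 57; dull display gives 45 − 0 = 45. No deviation. ✓
  Palatable: dull display gives 45 − 0 = 45; bright display gives 74 − 21 = 53. Would deviate. ✗
Try toxic → dull display, palatable → bright display:
  If types separate, dull display earns payment 74 and bright display earns 45.
  Toxic: dull display gives 74 − 0 = 74; bright display gives 45 − 17 = 28. No deviation. ✓
  Palatable: bright display gives 45 − 21 = 24; dull display gives 74 − 0 = 74. Would deviate. ✗
Neither assignment is incentive-compatible.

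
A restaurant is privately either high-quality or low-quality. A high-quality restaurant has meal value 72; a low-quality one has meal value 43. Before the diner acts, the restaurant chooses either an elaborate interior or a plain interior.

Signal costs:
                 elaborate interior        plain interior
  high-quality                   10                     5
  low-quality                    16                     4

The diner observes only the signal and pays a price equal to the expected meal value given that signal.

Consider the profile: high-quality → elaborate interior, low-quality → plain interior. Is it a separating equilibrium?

No

If types separate, elaborate interior earns payment 72 and plain interior earns 43.
High-quality: elaborate interior gives 72 − 10 = 62; plain interior gives 43 − 5 = 38. No deviation. ✓
Low-quality: plain interior gives 43 − 4 = 39; elaborate interior gives 72 − 16 = 56. Would deviate. ✗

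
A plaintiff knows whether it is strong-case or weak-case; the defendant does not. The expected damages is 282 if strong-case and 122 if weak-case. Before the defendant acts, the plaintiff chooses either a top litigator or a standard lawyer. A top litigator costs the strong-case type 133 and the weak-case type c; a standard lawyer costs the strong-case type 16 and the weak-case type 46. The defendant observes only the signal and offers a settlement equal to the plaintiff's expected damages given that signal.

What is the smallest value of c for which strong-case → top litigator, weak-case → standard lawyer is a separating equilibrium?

Under separation: top litigator → strong-case (pays 282); standard lawyer → weak-case (pays 122).
Strong-case: 282 − 133 = 149 ≥ 122 − 16 = 106. Holds regardless of c. ✓
Weak-case: 122 − 46 ≥ 282 − c, so c ≥ 282 − 76 = 206.

206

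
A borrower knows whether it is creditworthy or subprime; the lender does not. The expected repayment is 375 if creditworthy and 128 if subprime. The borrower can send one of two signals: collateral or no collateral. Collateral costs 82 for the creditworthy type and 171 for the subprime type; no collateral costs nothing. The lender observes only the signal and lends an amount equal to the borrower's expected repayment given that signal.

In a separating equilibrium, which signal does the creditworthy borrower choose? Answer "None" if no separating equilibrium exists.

Try creditworthy → collateral, subprime → no collateral:
  If types separate, collateral earns payment 375 and no collateral earns 128.
  Creditworthy: collateral gives 375 − 82 = 293; no collateral gives 128 − 0 = 128. No deviation. ✓
  Subprime: no collateral gives 128 − 0 = 128; collateral gives 375 − 171 = 204. Would deviate. ✗
Try creditworthy → no collateral, subprime → collateral:
  If types separate, no collateral earns payment 375 and collateral earns 128.
  Creditworthy: no collateral gives 375 − 0 = 375; collateral gives 128 − 82 = 46. No deviation. ✓
  Subprime: collateral gives 128 − 171 = -43; no collateral gives 375 − 0 = 375. Would deviate. ✗
Neither assignment is incentive-compatible.

None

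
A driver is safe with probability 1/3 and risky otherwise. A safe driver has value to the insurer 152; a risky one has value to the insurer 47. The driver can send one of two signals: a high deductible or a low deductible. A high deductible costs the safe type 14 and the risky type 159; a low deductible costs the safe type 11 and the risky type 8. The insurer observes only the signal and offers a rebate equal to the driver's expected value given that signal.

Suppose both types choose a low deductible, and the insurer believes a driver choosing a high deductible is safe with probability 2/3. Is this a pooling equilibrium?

At the pooled signal (low deductible) the insurer holds the prior 1/3 and pays 1/3·152 + 2/3·47 = 82. Off-path (high deductible) belief 2/3 gives 2/3·152 + 1/3·47 = 117.
Safe: low deductible gives 82 − 11 = 71; high deductible gives 117 − 14 = 103. Deviates. ✗
Risky: low deductible gives 82 − 8 = 74; high deductible gives 117 − 159 = -42. Stays. ✓

No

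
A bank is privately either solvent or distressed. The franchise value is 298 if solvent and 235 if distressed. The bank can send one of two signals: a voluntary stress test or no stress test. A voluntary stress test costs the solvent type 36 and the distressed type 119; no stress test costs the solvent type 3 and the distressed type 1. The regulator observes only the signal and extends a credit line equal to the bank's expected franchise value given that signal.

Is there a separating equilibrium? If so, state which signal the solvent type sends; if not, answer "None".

stress test

Try solvent → stress test, distressed → no stress test:
  If types separate, stress test earns payment 298 and no stress test earns 235.
  Solvent: stress test gives 298 − 36 = 262; no stress test gives 235 − 3 = 232. No deviation. ✓
  Distressed: no stress test gives 235 − 1 = 234; stress test gives 298 − 119 = 179. No deviation. ✓
Both hold — the solvent type sends stress test.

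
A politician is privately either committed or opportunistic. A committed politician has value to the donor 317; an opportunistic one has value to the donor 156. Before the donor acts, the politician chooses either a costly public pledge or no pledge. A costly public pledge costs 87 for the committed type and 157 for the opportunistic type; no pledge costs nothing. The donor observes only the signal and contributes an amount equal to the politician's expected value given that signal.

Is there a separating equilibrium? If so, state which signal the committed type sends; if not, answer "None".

Try committed → pledge, opportunistic → no pledge:
  If types separate, pledge earns payment 317 and no pledge earns 156.
  Committed: pledge gives 317 − 87 = 230; no pledge gives 156 − 0 = 156. No deviation. ✓
  Opportunistic: no pledge gives 156 − 0 = 156; pledge gives 317 − 157 = 160. Would deviate. ✗
Try committed → no pledge, opportunistic → pledge:
  If types separate, no pledge earns payment 317 and pledge earns 156.
  Committed: no pledge gives 317 − 0 = 317; pledge gives 156 − 87 = 69. No deviation. ✓
  Opportunistic: pledge gives 156 − 157 = -1; no pledge gives 317 − 0 = 317. Would deviate. ✗
Neither assignment is incentive-compatible.

None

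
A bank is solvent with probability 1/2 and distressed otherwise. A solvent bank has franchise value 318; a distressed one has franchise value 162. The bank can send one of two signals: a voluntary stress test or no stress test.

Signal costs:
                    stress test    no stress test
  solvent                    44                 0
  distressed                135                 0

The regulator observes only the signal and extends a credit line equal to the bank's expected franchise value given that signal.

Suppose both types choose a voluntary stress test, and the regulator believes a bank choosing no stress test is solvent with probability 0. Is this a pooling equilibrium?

No

At the pooled signal (stress test) the regulator holds the prior 1/2 and pays 1/2·318 + 1/2·162 = 240. Off-path (no stress test) belief 0 gives 0·318 + 1·162 = 162.
Solvent: stress test gives 240 − 44 = 196; no stress test gives 162 − 0 = 162. Stays. ✓
Distressed: stress test gives 240 − 135 = 105; no stress test gives 162 − 0 = 162. Deviates. ✗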